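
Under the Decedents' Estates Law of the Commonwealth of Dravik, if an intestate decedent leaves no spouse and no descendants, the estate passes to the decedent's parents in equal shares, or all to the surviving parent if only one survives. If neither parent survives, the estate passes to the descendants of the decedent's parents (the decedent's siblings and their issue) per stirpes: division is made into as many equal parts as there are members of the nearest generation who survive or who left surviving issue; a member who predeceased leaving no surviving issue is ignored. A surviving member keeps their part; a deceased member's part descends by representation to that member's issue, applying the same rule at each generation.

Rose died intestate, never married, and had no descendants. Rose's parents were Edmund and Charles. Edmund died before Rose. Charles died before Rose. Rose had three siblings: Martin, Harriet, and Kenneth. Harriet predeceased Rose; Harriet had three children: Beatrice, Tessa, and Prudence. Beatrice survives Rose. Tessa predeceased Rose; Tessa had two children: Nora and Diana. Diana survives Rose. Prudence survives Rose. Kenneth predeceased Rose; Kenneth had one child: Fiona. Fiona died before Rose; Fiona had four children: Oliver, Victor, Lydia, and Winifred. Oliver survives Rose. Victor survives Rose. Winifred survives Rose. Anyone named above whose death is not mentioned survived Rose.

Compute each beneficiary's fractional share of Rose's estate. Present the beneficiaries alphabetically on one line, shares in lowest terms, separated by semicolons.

Neither parent survives and there are no descendants, so the estate passes to Rose's siblings and their issue per stirpes.
The estate is divided into 3 equal shares of 1/3 among Martin, Harriet, Kenneth.
Martin is living and takes 1/3.
Harriet predeceased; the 1/3 allotted to Harriet's branch passes to Harriet's issue by representation.
The 1/3 is divided into 3 equal shares of 1/9 among Beatrice, Tessa, Prudence.
Beatrice is living and takes 1/9.
Tessa predeceased; the 1/9 allotted to Tessa's branch passes to Tessa's issue by representation.
The 1/9 is divided into 2 equal shares of 1/18 among Nora, Diana.
Nora is living and takes 1/18.
Diana is living and takes 1/18.
Prudence is living and takes 1/9.
Kenneth predeceased; the 1/3 allotted to Kenneth's branch passes to Kenneth's issue by representation.
Fiona's line is the sole branch at this level, so the full 1/3 passes to Fiona's issue by representation.
The 1/3 is divided into 4 equal shares of 1/12 among Oliver, Victor, Lydia, Winifred.
Oliver is living and takes 1/12.
Victor is living and takes 1/12.
Lydia is living and takes 1/12.
Winifred is living and takes 1/12.

Beatrice 1/9; Diana 1/18; Lydia 1/12; Martin 1/3; Nora 1/18; Oliver 1/12; Prudence 1/9; Victor 1/12; Winifred 1/12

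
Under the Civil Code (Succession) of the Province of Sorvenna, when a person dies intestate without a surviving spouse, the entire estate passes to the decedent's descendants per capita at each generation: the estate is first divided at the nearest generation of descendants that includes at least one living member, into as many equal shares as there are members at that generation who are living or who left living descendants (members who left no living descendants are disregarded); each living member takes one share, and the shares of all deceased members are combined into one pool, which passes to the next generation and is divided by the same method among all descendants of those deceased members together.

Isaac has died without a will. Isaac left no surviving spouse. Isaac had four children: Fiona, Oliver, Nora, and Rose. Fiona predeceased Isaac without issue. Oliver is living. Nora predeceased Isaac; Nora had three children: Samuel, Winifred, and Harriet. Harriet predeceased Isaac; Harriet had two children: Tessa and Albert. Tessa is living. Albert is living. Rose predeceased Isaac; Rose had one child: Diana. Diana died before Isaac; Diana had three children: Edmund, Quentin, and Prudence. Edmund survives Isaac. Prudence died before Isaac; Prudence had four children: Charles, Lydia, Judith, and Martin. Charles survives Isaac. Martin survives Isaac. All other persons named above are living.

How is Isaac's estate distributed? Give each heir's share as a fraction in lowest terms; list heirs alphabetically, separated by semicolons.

Albert 1/15; Charles 1/60; Edmund 1/15; Judith 1/60; Lydia 1/60; Martin 1/60; Oliver 1/3; Quentin 1/15; Samuel 1/6; Tessa 1/15; Winifred 1/6

There is no surviving spouse, so the entire estate passes to Isaac's descendants per capita at each generation.
At generation 1 (Oliver, Nora, Rose) there are 3 shares of (1)/3 = 1/3 each.
Living: Oliver — each takes 1/3.
Deceased: Nora and Rose. Their combined 2/3 is pooled and carried to generation 2.
At generation 2 (Samuel, Winifred, Harriet, Diana) there are 4 shares of (2/3)/4 = 1/6 each.
Living: Samuel and Winifred — each takes 1/6.
Deceased: Harriet and Diana. Their combined 1/3 is pooled and carried to generation 3.
At generation 3 (Tessa, Albert, Edmund, Quentin, Prudence) there are 5 shares of (1/3)/5 = 1/15 each.
Living: Tessa, Albert, Edmund, and Quentin — each takes 1/15.
Deceased: Prudence. That 1/15 share is carried to generation 4.
At generation 4 (Charles, Lydia, Judith, Martin) there are 4 shares of (1/15)/4 = 1/60 each.
Living: Charles, Lydia, Judith, and Martin — each takes 1/60.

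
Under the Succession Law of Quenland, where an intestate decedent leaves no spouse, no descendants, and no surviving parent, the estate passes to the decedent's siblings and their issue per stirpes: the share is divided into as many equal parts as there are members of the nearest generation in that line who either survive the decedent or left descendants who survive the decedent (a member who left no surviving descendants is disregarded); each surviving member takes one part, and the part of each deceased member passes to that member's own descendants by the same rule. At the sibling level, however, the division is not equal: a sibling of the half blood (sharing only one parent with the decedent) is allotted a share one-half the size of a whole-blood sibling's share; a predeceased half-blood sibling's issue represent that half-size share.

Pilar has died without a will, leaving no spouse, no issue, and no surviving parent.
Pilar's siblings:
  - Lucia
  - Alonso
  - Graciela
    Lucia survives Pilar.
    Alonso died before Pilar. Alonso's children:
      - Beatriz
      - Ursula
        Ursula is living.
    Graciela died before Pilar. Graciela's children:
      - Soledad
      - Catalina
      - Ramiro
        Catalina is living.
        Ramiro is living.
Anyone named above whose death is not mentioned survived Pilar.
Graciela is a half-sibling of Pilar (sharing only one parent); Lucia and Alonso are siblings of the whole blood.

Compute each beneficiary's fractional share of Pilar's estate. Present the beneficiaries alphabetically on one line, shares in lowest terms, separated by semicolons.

Beatriz 1/5; Catalina 1/15; Lucia 2/5; Ramiro 1/15; Soledad 1/15; Ursula 1/5

No spouse, descendants, or parent survives, so the estate passes to Pilar's siblings per stirpes.
Half-blood siblings count for one-half the weight of whole-blood siblings at the initial division.
Dividing 1 in proportion to weights (total weight 5/2): Lucia (weight 1) → 2/5; Alonso (weight 1) → 2/5; Graciela (weight 1/2) → 1/5.
Lucia is living and takes 2/5.
Alonso predeceased; the 2/5 allotted to Alonso's branch passes to Alonso's issue by representation.
The 2/5 is divided into 2 equal shares of 1/5 among Beatriz, Ursula.
Beatriz is living and takes 1/5.
Ursula is living and takes 1/5.
Graciela predeceased; the 1/5 allotted to Graciela's branch passes to Graciela's issue by representation.
The 1/5 is divided into 3 equal shares of 1/15 among Soledad, Catalina, Ramiro.
Soledad is living and takes 1/15.
Catalina is living and takes 1/15.
Ramiro is living and takes 1/15.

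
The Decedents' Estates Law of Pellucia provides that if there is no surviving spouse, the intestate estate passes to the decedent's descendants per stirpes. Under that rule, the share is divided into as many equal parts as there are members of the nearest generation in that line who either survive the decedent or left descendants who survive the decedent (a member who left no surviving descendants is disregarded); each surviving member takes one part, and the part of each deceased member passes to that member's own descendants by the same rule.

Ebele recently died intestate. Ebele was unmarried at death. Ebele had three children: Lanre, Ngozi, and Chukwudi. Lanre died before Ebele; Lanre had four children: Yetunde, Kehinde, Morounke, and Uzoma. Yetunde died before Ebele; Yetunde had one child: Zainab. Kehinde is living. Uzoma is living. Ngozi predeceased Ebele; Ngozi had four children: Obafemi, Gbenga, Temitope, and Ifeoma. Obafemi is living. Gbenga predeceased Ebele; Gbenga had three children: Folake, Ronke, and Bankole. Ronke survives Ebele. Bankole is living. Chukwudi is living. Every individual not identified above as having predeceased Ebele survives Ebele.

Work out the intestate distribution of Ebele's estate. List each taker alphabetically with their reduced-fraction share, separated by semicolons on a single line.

Bankole 1/36; Chukwudi 1/3; Folake 1/36; Ifeoma 1/12; Kehinde 1/12; Morounke 1/12; Obafemi 1/12; Ronke 1/36; Temitope 1/12; Uzoma 1/12; Zainab 1/12

There is no surviving spouse, so the entire estate passes to Ebele's descendants per stirpes.
The estate is divided into 3 equal shares of 1/3 among Lanre, Ngozi, Chukwudi.
Lanre predeceased; the 1/3 allotted to Lanre's branch passes to Lanre's issue by representation.
The 1/3 is divided into 4 equal shares of 1/12 among Yetunde, Kehinde, Morounke, Uzoma.
Yetunde predeceased; the 1/12 allotted to Yetunde's branch passes to Yetunde's issue by representation.
Zainab is the sole taker at this level and receives the full 1/12.
Kehinde is living and takes 1/12.
Morounke is living and takes 1/12.
Uzoma is living and takes 1/12.
Ngozi predeceased; the 1/3 allotted to Ngozi's branch passes to Ngozi's issue by representation.
The 1/3 is divided into 4 equal shares of 1/12 among Obafemi, Gbenga, Temitope, Ifeoma.
Obafemi is living and takes 1/12.
Gbenga predeceased; the 1/12 allotted to Gbenga's branch passes to Gbenga's issue by representation.
The 1/12 is divided into 3 equal shares of 1/36 among Folake, Ronke, Bankole.
Folake is living and takes 1/36.
Ronke is living and takes 1/36.
Bankole is living and takes 1/36.
Temitope is living and takes 1/12.
Ifeoma is living and takes 1/12.
Chukwudi is living and takes 1/3.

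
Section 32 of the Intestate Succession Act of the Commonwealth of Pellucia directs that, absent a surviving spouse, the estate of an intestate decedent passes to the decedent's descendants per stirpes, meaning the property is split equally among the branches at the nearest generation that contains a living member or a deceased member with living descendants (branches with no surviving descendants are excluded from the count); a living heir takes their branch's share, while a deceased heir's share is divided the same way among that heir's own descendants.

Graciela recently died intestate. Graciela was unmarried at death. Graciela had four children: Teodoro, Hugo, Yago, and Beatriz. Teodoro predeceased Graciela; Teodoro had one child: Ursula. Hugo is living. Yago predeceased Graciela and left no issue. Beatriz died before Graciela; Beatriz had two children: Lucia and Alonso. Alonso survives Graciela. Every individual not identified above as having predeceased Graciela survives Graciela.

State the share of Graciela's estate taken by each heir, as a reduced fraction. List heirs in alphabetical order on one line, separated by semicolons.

Alonso 1/6; Hugo 1/3; Lucia 1/6; Ursula 1/3

There is no surviving spouse, so the entire estate passes to Graciela's descendants per stirpes.
Yago left no surviving issue, so that branch lapses and is disregarded.
The estate is divided into 3 equal shares of 1/3 among Teodoro, Hugo, Beatriz.
Teodoro predeceased; the 1/3 allotted to Teodoro's branch passes to Teodoro's issue by representation.
Ursula is the sole taker at this level and receives the full 1/3.
Hugo is living and takes 1/3.
Beatriz predeceased; the 1/3 allotted to Beatriz's branch passes to Beatriz's issue by representation.
The 1/3 is divided into 2 equal shares of 1/6 among Lucia, Alonso.
Lucia is living and takes 1/6.
Alonso is living and takes 1/6.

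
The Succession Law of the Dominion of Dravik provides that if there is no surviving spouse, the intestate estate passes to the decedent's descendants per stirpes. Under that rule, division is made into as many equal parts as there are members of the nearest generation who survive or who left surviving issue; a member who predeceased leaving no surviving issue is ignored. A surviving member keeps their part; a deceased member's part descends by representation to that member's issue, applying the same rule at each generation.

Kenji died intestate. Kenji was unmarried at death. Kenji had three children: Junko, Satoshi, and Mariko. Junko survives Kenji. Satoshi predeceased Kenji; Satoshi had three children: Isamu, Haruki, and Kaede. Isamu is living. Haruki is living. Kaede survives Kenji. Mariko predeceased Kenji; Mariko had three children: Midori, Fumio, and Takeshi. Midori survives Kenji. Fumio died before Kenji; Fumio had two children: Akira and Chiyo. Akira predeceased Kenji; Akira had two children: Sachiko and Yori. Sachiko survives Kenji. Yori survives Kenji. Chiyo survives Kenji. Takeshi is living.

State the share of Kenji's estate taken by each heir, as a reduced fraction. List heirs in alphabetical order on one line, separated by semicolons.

Chiyo 1/18; Haruki 1/9; Isamu 1/9; Junko 1/3; Kaede 1/9; Midori 1/9; Sachiko 1/36; Takeshi 1/9; Yori 1/36

There is no surviving spouse, so the entire estate passes to Kenji's descendants per stirpes.
The estate is divided into 3 equal shares of 1/3 among Junko, Satoshi, Mariko.
Junko is living and takes 1/3.
Satoshi predeceased; the 1/3 allotted to Satoshi's branch passes to Satoshi's issue by representation.
The 1/3 is divided into 3 equal shares of 1/9 among Isamu, Haruki, Kaede.
Isamu is living and takes 1/9.
Haruki is living and takes 1/9.
Kaede is living and takes 1/9.
Mariko predeceased; the 1/3 allotted to Mariko's branch passes to Mariko's issue by representation.
The 1/3 is divided into 3 equal shares of 1/9 among Midori, Fumio, Takeshi.
Midori is living and takes 1/9.
Fumio predeceased; the 1/9 allotted to Fumio's branch passes to Fumio's issue by representation.
The 1/9 is divided into 2 equal shares of 1/18 among Akira, Chiyo.
Akira predeceased; the 1/18 allotted to Akira's branch passes to Akira's issue by representation.
The 1/18 is divided into 2 equal shares of 1/36 among Sachiko, Yori.
Sachiko is living and takes 1/36.
Yori is living and takes 1/36.
Chiyo is living and takes 1/18.
Takeshi is living and takes 1/9.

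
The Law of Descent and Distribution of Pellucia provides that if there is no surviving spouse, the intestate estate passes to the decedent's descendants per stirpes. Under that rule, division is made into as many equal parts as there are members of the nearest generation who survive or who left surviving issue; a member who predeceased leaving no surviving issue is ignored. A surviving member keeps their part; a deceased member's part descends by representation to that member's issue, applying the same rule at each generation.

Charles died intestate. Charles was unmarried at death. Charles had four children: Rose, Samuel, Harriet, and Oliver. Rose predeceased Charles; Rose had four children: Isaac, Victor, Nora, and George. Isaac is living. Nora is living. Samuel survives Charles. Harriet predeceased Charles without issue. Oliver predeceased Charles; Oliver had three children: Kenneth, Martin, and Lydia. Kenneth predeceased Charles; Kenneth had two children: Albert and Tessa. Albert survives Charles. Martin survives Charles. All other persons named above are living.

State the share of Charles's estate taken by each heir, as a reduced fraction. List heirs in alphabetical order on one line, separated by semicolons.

Albert 1/18; George 1/12; Isaac 1/12; Lydia 1/9; Martin 1/9; Nora 1/12; Samuel 1/3; Tessa 1/18; Victor 1/12

There is no surviving spouse, so the entire estate passes to Charles's descendants per stirpes.
Harriet left no surviving issue, so that branch lapses and is disregarded.
The estate is divided into 3 equal shares of 1/3 among Rose, Samuel, Oliver.
Rose predeceased; the 1/3 allotted to Rose's branch passes to Rose's issue by representation.
The 1/3 is divided into 4 equal shares of 1/12 among Isaac, Victor, Nora, George.
Isaac is living and takes 1/12.
Victor is living and takes 1/12.
Nora is living and takes 1/12.
George is living and takes 1/12.
Samuel is living and takes 1/3.
Oliver predeceased; the 1/3 allotted to Oliver's branch passes to Oliver's issue by representation.
The 1/3 is divided into 3 equal shares of 1/9 among Kenneth, Martin, Lydia.
Kenneth predeceased; the 1/9 allotted to Kenneth's branch passes to Kenneth's issue by representation.
The 1/9 is divided into 2 equal shares of 1/18 among Albert, Tessa.
Albert is living and takes 1/18.
Tessa is living and takes 1/18.
Martin is living and takes 1/9.
Lydia is living and takes 1/9.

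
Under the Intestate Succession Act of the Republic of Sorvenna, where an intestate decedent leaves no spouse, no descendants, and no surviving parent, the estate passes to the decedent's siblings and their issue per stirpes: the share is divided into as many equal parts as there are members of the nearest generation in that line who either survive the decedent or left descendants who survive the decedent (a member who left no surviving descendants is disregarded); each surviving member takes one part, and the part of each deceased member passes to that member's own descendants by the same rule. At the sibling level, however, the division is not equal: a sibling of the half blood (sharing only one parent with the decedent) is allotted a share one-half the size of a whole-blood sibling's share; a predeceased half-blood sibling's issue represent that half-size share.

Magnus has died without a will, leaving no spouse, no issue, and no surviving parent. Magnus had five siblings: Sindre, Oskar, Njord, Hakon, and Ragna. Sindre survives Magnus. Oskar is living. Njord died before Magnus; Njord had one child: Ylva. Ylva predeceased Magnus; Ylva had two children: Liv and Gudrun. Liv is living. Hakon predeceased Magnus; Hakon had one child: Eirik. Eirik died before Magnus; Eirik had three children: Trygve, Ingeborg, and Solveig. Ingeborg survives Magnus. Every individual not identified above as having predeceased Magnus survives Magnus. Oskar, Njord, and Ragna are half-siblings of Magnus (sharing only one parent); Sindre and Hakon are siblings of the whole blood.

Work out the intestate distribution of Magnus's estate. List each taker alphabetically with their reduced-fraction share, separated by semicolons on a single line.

No spouse, descendants, or parent survives, so the estate passes to Magnus's siblings per stirpes.
Half-blood siblings count for one-half the weight of whole-blood siblings at the initial division.
Dividing 1 in proportion to weights (total weight 7/2): Sindre (weight 1) → 2/7; Oskar (weight 1/2) → 1/7; Njord (weight 1/2) → 1/7; Hakon (weight 1) → 2/7; Ragna (weight 1/2) → 1/7.
Sindre is living and takes 2/7.
Oskar is living and takes 1/7.
Njord predeceased; the 1/7 allotted to Njord's branch passes to Njord's issue by representation.
Ylva's line is the sole branch at this level, so the full 1/7 passes to Ylva's issue by representation.
The 1/7 is divided into 2 equal shares of 1/14 among Liv, Gudrun.
Liv is living and takes 1/14.
Gudrun is living and takes 1/14.
Hakon predeceased; the 2/7 allotted to Hakon's branch passes to Hakon's issue by representation.
Eirik's line is the sole branch at this level, so the full 2/7 passes to Eirik's issue by representation.
The 2/7 is divided into 3 equal shares of 2/21 among Trygve, Ingeborg, Solveig.
Trygve is living and takes 2/21.
Ingeborg is living and takes 2/21.
Solveig is living and takes 2/21.
Ragna is living and takes 1/7.

Gudrun 1/14; Ingeborg 2/21; Liv 1/14; Oskar 1/7; Ragna 1/7; Sindre 2/7; Solveig 2/21; Trygve 2/21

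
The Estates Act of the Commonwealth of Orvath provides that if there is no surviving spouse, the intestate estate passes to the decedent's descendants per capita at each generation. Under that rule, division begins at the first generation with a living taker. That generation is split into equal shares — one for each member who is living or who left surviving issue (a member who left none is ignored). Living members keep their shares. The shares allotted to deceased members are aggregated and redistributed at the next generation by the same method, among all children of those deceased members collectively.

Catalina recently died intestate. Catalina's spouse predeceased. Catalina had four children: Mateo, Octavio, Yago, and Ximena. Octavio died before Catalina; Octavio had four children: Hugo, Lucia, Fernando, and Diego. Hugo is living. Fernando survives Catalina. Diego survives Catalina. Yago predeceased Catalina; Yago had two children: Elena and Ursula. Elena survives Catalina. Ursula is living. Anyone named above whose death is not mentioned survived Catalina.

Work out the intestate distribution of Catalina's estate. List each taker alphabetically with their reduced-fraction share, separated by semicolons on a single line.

There is no surviving spouse, so the entire estate passes to Catalina's descendants per capita at each generation.
At generation 1 (Mateo, Octavio, Yago, Ximena) there are 4 shares of (1)/4 = 1/4 each.
Living: Mateo and Ximena — each takes 1/4.
Deceased: Octavio and Yago. Their combined 1/2 is pooled and carried to generation 2.
At generation 2 (Hugo, Lucia, Fernando, Diego, Elena, Ursula) there are 6 shares of (1/2)/6 = 1/12 each.
Living: Hugo, Lucia, Fernando, Diego, Elena, and Ursula — each takes 1/12.

Diego 1/12; Elena 1/12; Fernando 1/12; Hugo 1/12; Lucia 1/12; Mateo 1/4; Ursula 1/12; Ximena 1/4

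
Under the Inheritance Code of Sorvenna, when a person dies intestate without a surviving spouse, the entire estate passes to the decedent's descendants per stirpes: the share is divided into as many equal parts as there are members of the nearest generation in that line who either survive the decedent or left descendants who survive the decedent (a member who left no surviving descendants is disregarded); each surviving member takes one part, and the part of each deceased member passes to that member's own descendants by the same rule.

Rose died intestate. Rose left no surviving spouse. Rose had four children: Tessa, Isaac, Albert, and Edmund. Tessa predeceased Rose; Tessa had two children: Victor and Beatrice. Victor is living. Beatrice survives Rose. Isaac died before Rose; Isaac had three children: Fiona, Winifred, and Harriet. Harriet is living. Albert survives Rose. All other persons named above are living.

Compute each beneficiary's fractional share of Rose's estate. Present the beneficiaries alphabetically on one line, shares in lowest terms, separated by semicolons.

Albert 1/4; Beatrice 1/8; Edmund 1/4; Fiona 1/12; Harriet 1/12; Victor 1/8; Winifred 1/12

There is no surviving spouse, so the entire estate passes to Rose's descendants per stirpes.
The estate is divided into 4 equal shares of 1/4 among Tessa, Isaac, Albert, Edmund.
Tessa predeceased; the 1/4 allotted to Tessa's branch passes to Tessa's issue by representation.
The 1/4 is divided into 2 equal shares of 1/8 among Victor, Beatrice.
Victor is living and takes 1/8.
Beatrice is living and takes 1/8.
Isaac predeceased; the 1/4 allotted to Isaac's branch passes to Isaac's issue by representation.
The 1/4 is divided into 3 equal shares of 1/12 among Fiona, Winifred, Harriet.
Fiona is living and takes 1/12.
Winifred is living and takes 1/12.
Harriet is living and takes 1/12.
Albert is living and takes 1/4.
Edmund is living and takes 1/4.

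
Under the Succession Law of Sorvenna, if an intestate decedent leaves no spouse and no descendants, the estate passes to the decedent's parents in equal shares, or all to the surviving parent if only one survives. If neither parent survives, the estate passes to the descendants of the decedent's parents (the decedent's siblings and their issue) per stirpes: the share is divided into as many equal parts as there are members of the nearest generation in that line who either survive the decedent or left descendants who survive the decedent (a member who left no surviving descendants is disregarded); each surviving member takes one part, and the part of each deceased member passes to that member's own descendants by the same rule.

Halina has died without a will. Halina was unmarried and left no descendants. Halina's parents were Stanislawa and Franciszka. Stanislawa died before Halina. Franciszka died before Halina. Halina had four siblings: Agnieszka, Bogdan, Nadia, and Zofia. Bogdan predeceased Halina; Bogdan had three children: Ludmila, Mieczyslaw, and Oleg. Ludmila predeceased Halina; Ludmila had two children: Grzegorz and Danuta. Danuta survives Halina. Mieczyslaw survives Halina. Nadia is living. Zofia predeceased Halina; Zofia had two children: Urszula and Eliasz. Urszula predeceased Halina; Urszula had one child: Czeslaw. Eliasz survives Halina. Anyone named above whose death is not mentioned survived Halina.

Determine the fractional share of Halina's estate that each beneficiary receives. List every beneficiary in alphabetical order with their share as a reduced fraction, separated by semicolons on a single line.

Agnieszka 1/4; Czeslaw 1/8; Danuta 1/24; Eliasz 1/8; Grzegorz 1/24; Mieczyslaw 1/12; Nadia 1/4; Oleg 1/12

Neither parent survives and there are no descendants, so the estate passes to Halina's siblings and their issue per stirpes.
The estate is divided into 4 equal shares of 1/4 among Agnieszka, Bogdan, Nadia, Zofia.
Agnieszka is living and takes 1/4.
Bogdan predeceased; the 1/4 allotted to Bogdan's branch passes to Bogdan's issue by representation.
The 1/4 is divided into 3 equal shares of 1/12 among Ludmila, Mieczyslaw, Oleg.
Ludmila predeceased; the 1/12 allotted to Ludmila's branch passes to Ludmila's issue by representation.
The 1/12 is divided into 2 equal shares of 1/24 among Grzegorz, Danuta.
Grzegorz is living and takes 1/24.
Danuta is living and takes 1/24.
Mieczyslaw is living and takes 1/12.
Oleg is living and takes 1/12.
Nadia is living and takes 1/4.
Zofia predeceased; the 1/4 allotted to Zofia's branch passes to Zofia's issue by representation.
The 1/4 is divided into 2 equal shares of 1/8 among Urszula, Eliasz.
Urszula predeceased; the 1/8 allotted to Urszula's branch passes to Urszula's issue by representation.
Czeslaw is the sole taker at this level and receives the full 1/8.
Eliasz is living and takes 1/8.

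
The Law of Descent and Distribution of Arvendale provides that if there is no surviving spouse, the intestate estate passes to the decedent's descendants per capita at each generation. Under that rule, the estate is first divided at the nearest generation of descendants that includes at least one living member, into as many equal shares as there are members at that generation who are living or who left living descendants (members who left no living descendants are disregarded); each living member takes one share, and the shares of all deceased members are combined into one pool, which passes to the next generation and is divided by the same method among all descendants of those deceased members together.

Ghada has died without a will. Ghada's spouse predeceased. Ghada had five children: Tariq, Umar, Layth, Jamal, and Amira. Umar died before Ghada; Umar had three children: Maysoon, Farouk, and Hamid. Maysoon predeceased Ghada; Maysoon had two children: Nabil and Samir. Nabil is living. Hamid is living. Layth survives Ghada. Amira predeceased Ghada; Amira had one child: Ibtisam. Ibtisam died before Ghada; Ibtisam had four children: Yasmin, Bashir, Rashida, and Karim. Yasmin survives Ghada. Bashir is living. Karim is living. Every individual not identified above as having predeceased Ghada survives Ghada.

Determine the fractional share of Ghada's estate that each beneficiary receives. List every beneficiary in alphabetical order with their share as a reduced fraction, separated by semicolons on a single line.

Bashir 1/30; Farouk 1/10; Hamid 1/10; Jamal 1/5; Karim 1/30; Layth 1/5; Nabil 1/30; Rashida 1/30; Samir 1/30; Tariq 1/5; Yasmin 1/30

There is no surviving spouse, so the entire estate passes to Ghada's descendants per capita at each generation.
At generation 1 (Tariq, Umar, Layth, Jamal, Amira) there are 5 shares of (1)/5 = 1/5 each.
Living: Tariq, Layth, and Jamal — each takes 1/5.
Deceased: Umar and Amira. Their combined 2/5 is pooled and carried to generation 2.
At generation 2 (Maysoon, Farouk, Hamid, Ibtisam) there are 4 shares of (2/5)/4 = 1/10 each.
Living: Farouk and Hamid — each takes 1/10.
Deceased: Maysoon and Ibtisam. Their combined 1/5 is pooled and carried to generation 3.
At generation 3 (Nabil, Samir, Yasmin, Bashir, Rashida, Karim) there are 6 shares of (1/5)/6 = 1/30 each.
Living: Nabil, Samir, Yasmin, Bashir, Rashida, and Karim — each takes 1/30.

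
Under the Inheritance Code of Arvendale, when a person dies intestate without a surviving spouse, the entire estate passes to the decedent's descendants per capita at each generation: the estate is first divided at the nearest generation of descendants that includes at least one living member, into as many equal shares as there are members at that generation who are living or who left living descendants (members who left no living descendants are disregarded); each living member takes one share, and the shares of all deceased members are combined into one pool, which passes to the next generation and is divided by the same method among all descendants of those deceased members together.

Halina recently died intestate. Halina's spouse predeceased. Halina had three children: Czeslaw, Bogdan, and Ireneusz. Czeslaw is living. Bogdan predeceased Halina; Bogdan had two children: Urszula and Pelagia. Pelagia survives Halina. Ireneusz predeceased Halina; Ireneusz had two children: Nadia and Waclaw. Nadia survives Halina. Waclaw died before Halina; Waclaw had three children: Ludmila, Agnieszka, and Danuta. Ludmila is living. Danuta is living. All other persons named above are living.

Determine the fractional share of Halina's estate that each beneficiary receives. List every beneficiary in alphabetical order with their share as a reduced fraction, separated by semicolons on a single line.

There is no surviving spouse, so the entire estate passes to Halina's descendants per capita at each generation.
At generation 1 (Czeslaw, Bogdan, Ireneusz) there are 3 shares of (1)/3 = 1/3 each.
Living: Czeslaw — each takes 1/3.
Deceased: Bogdan and Ireneusz. Their combined 2/3 is pooled and carried to generation 2.
At generation 2 (Urszula, Pelagia, Nadia, Waclaw) there are 4 shares of (2/3)/4 = 1/6 each.
Living: Urszula, Pelagia, and Nadia — each takes 1/6.
Deceased: Waclaw. That 1/6 share is carried to generation 3.
At generation 3 (Ludmila, Agnieszka, Danuta) there are 3 shares of (1/6)/3 = 1/18 each.
Living: Ludmila, Agnieszka, and Danuta — each takes 1/18.

Agnieszka 1/18; Czeslaw 1/3; Danuta 1/18; Ludmila 1/18; Nadia 1/6; Pelagia 1/6; Urszula 1/6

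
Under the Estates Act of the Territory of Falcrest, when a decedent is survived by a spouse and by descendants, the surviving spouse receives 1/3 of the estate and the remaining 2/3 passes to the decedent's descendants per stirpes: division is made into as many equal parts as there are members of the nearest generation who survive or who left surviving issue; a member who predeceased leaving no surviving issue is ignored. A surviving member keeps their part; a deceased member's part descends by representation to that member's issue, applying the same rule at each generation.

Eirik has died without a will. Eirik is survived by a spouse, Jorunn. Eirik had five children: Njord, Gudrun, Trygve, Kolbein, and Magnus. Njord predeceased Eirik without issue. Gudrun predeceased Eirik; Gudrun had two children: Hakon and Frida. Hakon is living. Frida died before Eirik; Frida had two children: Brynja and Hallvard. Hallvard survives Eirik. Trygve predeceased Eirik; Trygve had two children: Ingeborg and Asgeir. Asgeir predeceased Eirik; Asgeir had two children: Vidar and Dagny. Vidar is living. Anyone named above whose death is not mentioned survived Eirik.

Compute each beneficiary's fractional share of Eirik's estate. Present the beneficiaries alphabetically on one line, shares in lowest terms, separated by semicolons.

Brynja 1/24; Dagny 1/24; Hakon 1/12; Hallvard 1/24; Ingeborg 1/12; Jorunn 1/3; Kolbein 1/6; Magnus 1/6; Vidar 1/24

Jorunn, as surviving spouse, takes 1/3.
The remaining 2/3 passes to Eirik's descendants per stirpes.
Njord left no surviving issue, so that branch lapses and is disregarded.
The 2/3 is divided into 4 equal shares of 1/6 among Gudrun, Trygve, Kolbein, Magnus.
Gudrun predeceased; the 1/6 allotted to Gudrun's branch passes to Gudrun's issue by representation.
The 1/6 is divided into 2 equal shares of 1/12 among Hakon, Frida.
Hakon is living and takes 1/12.
Frida predeceased; the 1/12 allotted to Frida's branch passes to Frida's issue by representation.
The 1/12 is divided into 2 equal shares of 1/24 among Brynja, Hallvard.
Brynja is living and takes 1/24.
Hallvard is living and takes 1/24.
Trygve predeceased; the 1/6 allotted to Trygve's branch passes to Trygve's issue by representation.
The 1/6 is divided into 2 equal shares of 1/12 among Ingeborg, Asgeir.
Ingeborg is living and takes 1/12.
Asgeir predeceased; the 1/12 allotted to Asgeir's branch passes to Asgeir's issue by representation.
The 1/12 is divided into 2 equal shares of 1/24 among Vidar, Dagny.
Vidar is living and takes 1/24.
Dagny is living and takes 1/24.
Kolbein is living and takes 1/6.
Magnus is living and takes 1/6.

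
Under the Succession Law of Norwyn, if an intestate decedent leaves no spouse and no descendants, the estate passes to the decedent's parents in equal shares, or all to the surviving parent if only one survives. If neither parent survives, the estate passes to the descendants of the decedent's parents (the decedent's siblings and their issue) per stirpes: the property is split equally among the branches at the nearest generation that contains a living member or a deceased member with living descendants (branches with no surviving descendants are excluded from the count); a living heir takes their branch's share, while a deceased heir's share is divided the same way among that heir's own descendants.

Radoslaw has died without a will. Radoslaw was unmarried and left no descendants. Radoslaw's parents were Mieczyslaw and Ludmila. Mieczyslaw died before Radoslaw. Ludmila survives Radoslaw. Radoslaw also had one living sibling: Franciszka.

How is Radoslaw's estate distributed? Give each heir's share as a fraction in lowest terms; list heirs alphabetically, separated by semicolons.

Only one parent, Ludmila, survives, so Ludmila takes the entire estate. The siblings take nothing because a surviving parent has priority.

Ludmila 1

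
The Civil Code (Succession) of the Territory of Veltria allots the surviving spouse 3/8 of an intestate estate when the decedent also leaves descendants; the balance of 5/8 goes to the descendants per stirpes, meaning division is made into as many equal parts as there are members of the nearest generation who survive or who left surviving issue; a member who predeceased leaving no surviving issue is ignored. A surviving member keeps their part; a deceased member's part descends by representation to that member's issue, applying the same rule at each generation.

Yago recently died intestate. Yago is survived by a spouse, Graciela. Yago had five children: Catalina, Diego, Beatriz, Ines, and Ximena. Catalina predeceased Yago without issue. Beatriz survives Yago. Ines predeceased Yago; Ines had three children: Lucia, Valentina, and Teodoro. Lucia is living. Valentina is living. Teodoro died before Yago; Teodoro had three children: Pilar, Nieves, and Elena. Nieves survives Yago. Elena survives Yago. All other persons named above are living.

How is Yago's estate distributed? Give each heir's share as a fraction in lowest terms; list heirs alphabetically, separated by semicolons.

Beatriz 5/32; Diego 5/32; Elena 5/288; Graciela 3/8; Lucia 5/96; Nieves 5/288; Pilar 5/288; Valentina 5/96; Ximena 5/32

Graciela, as surviving spouse, takes 3/8.
The remaining 5/8 passes to Yago's descendants per stirpes.
Catalina left no surviving issue, so that branch lapses and is disregarded.
The 5/8 is divided into 4 equal shares of 5/32 among Diego, Beatriz, Ines, Ximena.
Diego is living and takes 5/32.
Beatriz is living and takes 5/32.
Ines predeceased; the 5/32 allotted to Ines's branch passes to Ines's issue by representation.
The 5/32 is divided into 3 equal shares of 5/96 among Lucia, Valentina, Teodoro.
Lucia is living and takes 5/96.
Valentina is living and takes 5/96.
Teodoro predeceased; the 5/96 allotted to Teodoro's branch passes to Teodoro's issue by representation.
The 5/96 is divided into 3 equal shares of 5/288 among Pilar, Nieves, Elena.
Pilar is living and takes 5/288.
Nieves is living and takes 5/288.
Elena is living and takes 5/288.
Ximena is living and takes 5/32.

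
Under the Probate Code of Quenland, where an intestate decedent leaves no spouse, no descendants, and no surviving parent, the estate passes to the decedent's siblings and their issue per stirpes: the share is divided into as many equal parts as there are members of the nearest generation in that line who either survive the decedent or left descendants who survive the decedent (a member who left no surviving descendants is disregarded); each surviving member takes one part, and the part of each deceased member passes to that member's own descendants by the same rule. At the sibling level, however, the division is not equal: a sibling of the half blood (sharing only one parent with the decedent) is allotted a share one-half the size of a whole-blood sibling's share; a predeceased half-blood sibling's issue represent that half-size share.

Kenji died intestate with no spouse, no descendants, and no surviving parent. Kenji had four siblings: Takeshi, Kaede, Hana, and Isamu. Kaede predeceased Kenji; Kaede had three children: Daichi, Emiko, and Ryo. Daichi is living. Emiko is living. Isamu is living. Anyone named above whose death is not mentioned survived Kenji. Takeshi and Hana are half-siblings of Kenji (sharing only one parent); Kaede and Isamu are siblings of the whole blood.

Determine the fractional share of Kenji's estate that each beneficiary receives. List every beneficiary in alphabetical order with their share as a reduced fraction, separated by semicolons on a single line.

Daichi 1/9; Emiko 1/9; Hana 1/6; Isamu 1/3; Ryo 1/9; Takeshi 1/6

No spouse, descendants, or parent survives, so the estate passes to Kenji's siblings per stirpes.
Half-blood siblings count for one-half the weight of whole-blood siblings at the initial division.
Dividing 1 in proportion to weights (total weight 3): Takeshi (weight 1/2) → 1/6; Kaede (weight 1) → 1/3; Hana (weight 1/2) → 1/6; Isamu (weight 1) → 1/3.
Takeshi is living and takes 1/6.
Kaede predeceased; the 1/3 allotted to Kaede's branch passes to Kaede's issue by representation.
The 1/3 is divided into 3 equal shares of 1/9 among Daichi, Emiko, Ryo.
Daichi is living and takes 1/9.
Emiko is living and takes 1/9.
Ryo is living and takes 1/9.
Hana is living and takes 1/6.
Isamu is living and takes 1/3.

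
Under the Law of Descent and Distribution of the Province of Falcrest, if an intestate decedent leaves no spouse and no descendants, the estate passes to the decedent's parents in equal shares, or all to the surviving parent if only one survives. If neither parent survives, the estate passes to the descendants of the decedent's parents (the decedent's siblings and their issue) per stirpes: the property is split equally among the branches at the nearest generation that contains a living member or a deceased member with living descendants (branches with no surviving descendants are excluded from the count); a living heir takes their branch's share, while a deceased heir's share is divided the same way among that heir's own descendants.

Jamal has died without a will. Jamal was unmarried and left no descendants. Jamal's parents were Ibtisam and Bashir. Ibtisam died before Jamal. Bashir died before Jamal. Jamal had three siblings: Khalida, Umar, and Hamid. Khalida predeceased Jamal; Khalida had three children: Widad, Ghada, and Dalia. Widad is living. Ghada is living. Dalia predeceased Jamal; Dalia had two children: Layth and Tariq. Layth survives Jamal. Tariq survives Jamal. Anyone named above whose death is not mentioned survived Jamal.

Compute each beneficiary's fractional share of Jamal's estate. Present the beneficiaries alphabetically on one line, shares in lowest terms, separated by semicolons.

Ghada 1/9; Hamid 1/3; Layth 1/18; Tariq 1/18; Umar 1/3; Widad 1/9

Neither parent survives and there are no descendants, so the estate passes to Jamal's siblings and their issue per stirpes.
The estate is divided into 3 equal shares of 1/3 among Khalida, Umar, Hamid.
Khalida predeceased; the 1/3 allotted to Khalida's branch passes to Khalida's issue by representation.
The 1/3 is divided into 3 equal shares of 1/9 among Widad, Ghada, Dalia.
Widad is living and takes 1/9.
Ghada is living and takes 1/9.
Dalia predeceased; the 1/9 allotted to Dalia's branch passes to Dalia's issue by representation.
The 1/9 is divided into 2 equal shares of 1/18 among Layth, Tariq.
Layth is living and takes 1/18.
Tariq is living and takes 1/18.
Umar is living and takes 1/3.
Hamid is living and takes 1/3.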